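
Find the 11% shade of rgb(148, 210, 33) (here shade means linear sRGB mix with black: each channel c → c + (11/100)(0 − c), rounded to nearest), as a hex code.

Per channel, c → c + 0.11(0 − c):
  R: 148 + 0.11×(0−148) = 148 − 16.28 = 131.72 → 132
  G: 210 − 23.1 = 186.9 → 187
  B: 33 + 0.11×(0−33) = 33 − 3.63 = 29.37 → 29
rgb(132, 187, 29) = #84bb1d.

#84bb1d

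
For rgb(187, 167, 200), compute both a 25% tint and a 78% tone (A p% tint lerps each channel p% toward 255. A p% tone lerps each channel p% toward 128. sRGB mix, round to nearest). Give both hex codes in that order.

25% tint:
  R: 187 + 0.25×(255−187) = 187 + 17 = 204 → 204
  G: 167 + 0.25×(255−167) = 167 + 22 = 189 → 189
  B: 200 + 13.75 = 213.75 → 214
  → #CCBDD6
78% tone:
  R: 187 − 46.02 = 140.98 → 141
  G: 167 − 30.42 = 136.58 → 137
  B: 200 + 0.78×(128−200) = 200 − 56.16 = 143.84 → 144
  → #8D8990

#CCBDD6, #8D8990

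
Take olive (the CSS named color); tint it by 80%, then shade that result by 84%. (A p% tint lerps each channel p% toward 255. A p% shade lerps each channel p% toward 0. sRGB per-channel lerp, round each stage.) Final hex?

CSS olive is rgb(128, 128, 0).
An 80% tint moves each channel 80% toward 255:
  R: 128 + 0.8×(255−128) = 128 + 101.6 = 229.6 → 230
  G: 128 + 101.6 = 229.6 → 230
  B: 0 + 204 = 204 → 204
After the tint: rgb(230, 230, 204) = #E6E6CC.
An 84% shade moves each channel 84% toward 0:
  R: 230 + 0.84×(0−230) = 230 − 193.2 = 36.8 → 37
  G: 230 + 0.84×(0−230) = 230 − 193.2 = 36.8 → 37
  B: 204 − 171.36 = 32.64 → 33
rgb(37, 37, 33) = #252521.

#252521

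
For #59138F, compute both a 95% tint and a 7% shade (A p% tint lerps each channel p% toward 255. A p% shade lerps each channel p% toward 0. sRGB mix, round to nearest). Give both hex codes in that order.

#59138F is rgb(89, 19, 143).
95% tint:
  R: 89 + 157.7 = 246.7 → 247
  G: 19 + 224.2 = 243.2 → 243
  B: 143 + 0.95×(255−143) = 143 + 106.4 = 249.4 → 249
  → #F7F3F9
7% shade:
  R: 89 − 6.23 = 82.77 → 83
  G: 19 + 0.07×(0−19) = 19 − 1.33 = 17.67 → 18
  B: 143 + 0.07×(0−143) = 143 − 10.01 = 132.99 → 133
  → #531285

#F7F3F9, #531285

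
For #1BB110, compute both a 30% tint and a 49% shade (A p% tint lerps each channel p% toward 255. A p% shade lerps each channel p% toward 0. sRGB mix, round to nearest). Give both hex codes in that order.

#5FC858, #0E5A08

#1BB110 is rgb(27, 177, 16).
30% tint:
  R: 27 + 68.4 = 95.4 → 95
  G: 177 + 23.4 = 200.4 → 200
  B: 16 + 0.3×(255−16) = 16 + 71.7 = 87.7 → 88
  → #5FC858
49% shade:
  R: 27 − 13.23 = 13.77 → 14
  G: 177 − 86.73 = 90.27 → 90
  B: 16 + 0.49×(0−16) = 16 − 7.84 = 8.16 → 8
  → #0E5A08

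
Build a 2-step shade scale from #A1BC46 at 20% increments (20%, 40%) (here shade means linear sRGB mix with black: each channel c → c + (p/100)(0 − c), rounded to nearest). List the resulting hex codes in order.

#A1BC46 is rgb(161, 188, 70).
20%: (161 − 32.2 = 128.8→129, 188 − 37.6 = 150.4→150, 70 − 14 = 56→56) → #819638
40%: (161 − 64.4 = 96.6→97, 188 − 75.2 = 112.8→113, 70 − 28 = 42→42) → #61712A

#819638, #61712A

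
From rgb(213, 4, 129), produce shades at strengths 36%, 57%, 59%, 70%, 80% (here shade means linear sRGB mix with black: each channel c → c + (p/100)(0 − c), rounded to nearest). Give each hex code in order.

#880353, #5c0237, #570235, #400127, #2b011a

36%: (213 − 76.68 = 136.32→136, 4 − 1.44 = 2.56→3, 129 − 46.44 = 82.56→83) → #880353
57%: (213 − 121.41 = 91.59→92, 4 − 2.28 = 1.72→2, 129 − 73.53 = 55.47→55) → #5c0237
59%: (213 − 125.67 = 87.33→87, 4 − 2.36 = 1.64→2, 129 − 76.11 = 52.89→53) → #570235
70%: (213 − 149.1 = 63.9→64, 4 − 2.8 = 1.2→1, 129 − 90.3 = 38.7→39) → #400127
80%: (213 − 170.4 = 42.6→43, 4 − 3.2 = 0.8→1, 129 − 103.2 = 25.8→26) → #2b011a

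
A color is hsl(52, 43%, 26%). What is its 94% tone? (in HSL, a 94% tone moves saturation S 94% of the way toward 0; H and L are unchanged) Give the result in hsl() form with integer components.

S moves 94% from 43 toward 0: 43 − 40.42 = 2.58 → 3.
H and L are unchanged.

hsl(52, 3%, 26%)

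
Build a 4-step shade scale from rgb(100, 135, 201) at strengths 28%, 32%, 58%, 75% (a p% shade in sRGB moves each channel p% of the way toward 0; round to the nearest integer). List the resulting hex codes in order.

#486191, #445c89, #2a3954, #192232

28%: (100 − 28 = 72→72, 135 − 37.8 = 97.2→97, 201 − 56.28 = 144.72→145) → #486191
32%: (100 − 32 = 68→68, 135 − 43.2 = 91.8→92, 201 − 64.32 = 136.68→137) → #445c89
58%: (100 − 58 = 42→42, 135 − 78.3 = 56.7→57, 201 − 116.58 = 84.42→84) → #2a3954
75%: (100 − 75 = 25→25, 135 − 101.25 = 33.75→34, 201 − 150.75 = 50.25→50) → #192232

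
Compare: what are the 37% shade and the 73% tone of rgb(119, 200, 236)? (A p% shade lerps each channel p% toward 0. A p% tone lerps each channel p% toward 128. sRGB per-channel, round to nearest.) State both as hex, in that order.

#4B7E95, #7E939D

37% shade:
  R: 119 + 0.37×(0−119) = 119 − 44.03 = 74.97 → 75
  G: 200 + 0.37×(0−200) = 200 − 74 = 126 → 126
  B: 236 + 0.37×(0−236) = 236 − 87.32 = 148.68 → 149
  → #4B7E95
73% tone:
  R: 119 + 0.73×(128−119) = 119 + 6.57 = 125.57 → 126
  G: 200 + 0.73×(128−200) = 200 − 52.56 = 147.44 → 147
  B: 236 − 78.84 = 157.16 → 157
  → #7E939D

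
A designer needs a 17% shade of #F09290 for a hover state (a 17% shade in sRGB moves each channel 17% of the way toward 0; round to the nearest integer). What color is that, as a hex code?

#F09290 is rgb(240, 146, 144).
Lerp each channel 17% toward 0:
  R: 240 − 40.8 = 199.2 → 199
  G: 146 − 24.82 = 121.18 → 121
  B: 144 + 0.17×(0−144) = 144 − 24.48 = 119.52 → 120
rgb(199, 121, 120) = #C77978.

#C77978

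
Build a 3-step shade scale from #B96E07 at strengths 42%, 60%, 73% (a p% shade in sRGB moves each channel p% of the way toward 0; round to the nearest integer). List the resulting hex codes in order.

#6B4004, #4A2C03, #321E02

#B96E07 is rgb(185, 110, 7).
42%: (185 − 77.7 = 107.3→107, 110 − 46.2 = 63.8→64, 7 − 2.94 = 4.06→4) → #6B4004
60%: (185 − 111 = 74→74, 110 − 66 = 44→44, 7 − 4.2 = 2.8→3) → #4A2C03
73%: (185 − 135.05 = 49.95→50, 110 − 80.3 = 29.7→30, 7 − 5.11 = 1.89→2) → #321E02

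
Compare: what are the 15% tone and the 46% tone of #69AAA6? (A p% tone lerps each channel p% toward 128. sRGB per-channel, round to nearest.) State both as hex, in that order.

#6CA4A0, #749795

#69AAA6 is rgb(105, 170, 166).
15% tone:
  R: 105 + 0.15×(128−105) = 105 + 3.45 = 108.45 → 108
  G: 170 + 0.15×(128−170) = 170 − 6.3 = 163.7 → 164
  B: 166 + 0.15×(128−166) = 166 − 5.7 = 160.3 → 160
  → #6CA4A0
46% tone:
  R: 105 + 10.58 = 115.58 → 116
  G: 170 − 19.32 = 150.68 → 151
  B: 166 − 17.48 = 148.52 → 149
  → #749795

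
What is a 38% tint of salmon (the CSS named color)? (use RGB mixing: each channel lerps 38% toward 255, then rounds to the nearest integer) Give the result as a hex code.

#fcb0a8

CSS salmon is rgb(250, 128, 114).
Per channel, c → c + 0.38(255 − c):
  R: 250 + 1.9 = 251.9 → 252
  G: 128 + 48.26 = 176.26 → 176
  B: 114 + 53.58 = 167.58 → 168
rgb(252, 176, 168) = #fcb0a8.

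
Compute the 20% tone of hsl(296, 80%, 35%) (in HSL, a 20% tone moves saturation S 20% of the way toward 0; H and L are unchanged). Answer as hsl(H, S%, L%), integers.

S moves 20% from 80 toward 0: 80 − 16 = 64 → 64.
H and L are unchanged.

hsl(296, 64%, 35%)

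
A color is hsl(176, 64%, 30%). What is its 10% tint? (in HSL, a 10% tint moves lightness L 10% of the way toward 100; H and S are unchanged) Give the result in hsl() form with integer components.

hsl(176, 64%, 37%)

L moves 10% from 30 toward 100: 30 + 7 = 37 → 37.
H and S are unchanged.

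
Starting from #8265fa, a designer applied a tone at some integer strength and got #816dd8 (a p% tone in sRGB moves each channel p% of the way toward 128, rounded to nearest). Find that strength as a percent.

#8265fa is rgb(130, 101, 250); #816dd8 is rgb(129, 109, 216).
On the B channel (widest range): 216 ≈ 250 + (p/100)(128 − 250), so p ≈ 100×(216 − 250)/(128 − 250) = -3400/-122 = 27.87.
p = 28 reproduces all three channels after rounding.

28%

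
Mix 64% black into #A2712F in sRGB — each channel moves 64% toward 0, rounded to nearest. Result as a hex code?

#3A2911

#A2712F is rgb(162, 113, 47).
Per channel, c → c + 0.64(0 − c):
  R: 162 − 103.68 = 58.32 → 58
  G: 113 + 0.64×(0−113) = 113 − 72.32 = 40.68 → 41
  B: 47 − 30.08 = 16.92 → 17
rgb(58, 41, 17) = #3A2911.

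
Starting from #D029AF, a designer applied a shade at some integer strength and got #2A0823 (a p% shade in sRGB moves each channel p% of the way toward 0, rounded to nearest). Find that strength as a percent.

80%

#D029AF is rgb(208, 41, 175); #2A0823 is rgb(42, 8, 35).
On the R channel (widest range): 42 ≈ 208 + (p/100)(0 − 208), so p ≈ 100×(42 − 208)/(0 − 208) = -16600/-208 = 79.81.
p = 80 reproduces all three channels after rounding.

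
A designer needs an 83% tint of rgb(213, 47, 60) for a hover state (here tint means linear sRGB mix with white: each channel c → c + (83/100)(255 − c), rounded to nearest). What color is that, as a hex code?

#F8DCDE

Per channel, c → c + 0.83(255 − c):
  R: 213 + 34.86 = 247.86 → 248
  G: 47 + 172.64 = 219.64 → 220
  B: 60 + 161.85 = 221.85 → 222
rgb(248, 220, 222) = #F8DCDE.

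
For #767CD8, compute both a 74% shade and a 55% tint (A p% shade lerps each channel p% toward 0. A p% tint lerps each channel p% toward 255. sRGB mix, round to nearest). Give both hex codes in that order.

#767CD8 is rgb(118, 124, 216).
74% shade:
  R: 118 − 87.32 = 30.68 → 31
  G: 124 − 91.76 = 32.24 → 32
  B: 216 + 0.74×(0−216) = 216 − 159.84 = 56.16 → 56
  → #1F2038
55% tint:
  R: 118 + 0.55×(255−118) = 118 + 75.35 = 193.35 → 193
  G: 124 + 0.55×(255−124) = 124 + 72.05 = 196.05 → 196
  B: 216 + 0.55×(255−216) = 216 + 21.45 = 237.45 → 237
  → #C1C4ED

#1F2038, #C1C4ED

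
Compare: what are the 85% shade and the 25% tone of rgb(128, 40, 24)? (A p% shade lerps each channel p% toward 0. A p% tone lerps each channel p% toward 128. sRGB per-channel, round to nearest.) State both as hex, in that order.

85% shade:
  R: 128 − 108.8 = 19.2 → 19
  G: 40 − 34 = 6 → 6
  B: 24 − 20.4 = 3.6 → 4
  → #130604
25% tone:
  R: 128 + 0.25×(128−128) = 128 + 0 = 128 → 128
  G: 40 + 0.25×(128−40) = 40 + 22 = 62 → 62
  B: 24 + 26 = 50 → 50
  → #803E32

#130604, #803E32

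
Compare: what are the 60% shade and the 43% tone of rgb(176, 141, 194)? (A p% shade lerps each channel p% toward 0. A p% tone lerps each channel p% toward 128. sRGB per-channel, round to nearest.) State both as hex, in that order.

#46384e, #9b87a6

60% shade:
  R: 176 − 105.6 = 70.4 → 70
  G: 141 + 0.6×(0−141) = 141 − 84.6 = 56.4 → 56
  B: 194 − 116.4 = 77.6 → 78
  → #46384e
43% tone:
  R: 176 + 0.43×(128−176) = 176 − 20.64 = 155.36 → 155
  G: 141 − 5.59 = 135.41 → 135
  B: 194 − 28.38 = 165.62 → 166
  → #9b87a6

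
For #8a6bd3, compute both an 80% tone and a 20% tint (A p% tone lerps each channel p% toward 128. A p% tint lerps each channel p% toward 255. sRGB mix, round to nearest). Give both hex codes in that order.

#827c91, #a189dc

#8a6bd3 is rgb(138, 107, 211).
80% tone:
  R: 138 + 0.8×(128−138) = 138 − 8 = 130 → 130
  G: 107 + 16.8 = 123.8 → 124
  B: 211 − 66.4 = 144.6 → 145
  → #827c91
20% tint:
  R: 138 + 0.2×(255−138) = 138 + 23.4 = 161.4 → 161
  G: 107 + 0.2×(255−107) = 107 + 29.6 = 136.6 → 137
  B: 211 + 8.8 = 219.8 → 220
  → #a189dc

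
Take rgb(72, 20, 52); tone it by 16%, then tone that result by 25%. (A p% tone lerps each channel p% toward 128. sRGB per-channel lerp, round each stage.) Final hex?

A 16% tone moves each channel 16% toward 128:
  R: 72 + 0.16×(128−72) = 72 + 8.96 = 80.96 → 81
  G: 20 + 17.28 = 37.28 → 37
  B: 52 + 0.16×(128−52) = 52 + 12.16 = 64.16 → 64
After the tone: rgb(81, 37, 64) = #512540.
Lerp each channel 25% toward 128:
  R: 81 + 0.25×(128−81) = 81 + 11.75 = 92.75 → 93
  G: 37 + 22.75 = 59.75 → 60
  B: 64 + 0.25×(128−64) = 64 + 16 = 80 → 80
rgb(93, 60, 80) = #5d3c50.

#5d3c50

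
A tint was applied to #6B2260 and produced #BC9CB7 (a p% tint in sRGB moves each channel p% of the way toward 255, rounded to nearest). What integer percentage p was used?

55%

#6B2260 is rgb(107, 34, 96); #BC9CB7 is rgb(188, 156, 183).
On the G channel (widest range): 156 ≈ 34 + (p/100)(255 − 34), so p ≈ 100×(156 − 34)/(255 − 34) = 12200/221 = 55.20.
p = 55 reproduces all three channels after rounding.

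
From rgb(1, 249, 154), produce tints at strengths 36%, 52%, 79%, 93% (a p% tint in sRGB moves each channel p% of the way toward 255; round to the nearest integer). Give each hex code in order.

#5CFBBE, #85FCCF, #CAFEEA, #EDFFF8

36%: (1 + 91.44 = 92.44→92, 249 + 2.16 = 251.16→251, 154 + 36.36 = 190.36→190) → #5CFBBE
52%: (1 + 132.08 = 133.08→133, 249 + 3.12 = 252.12→252, 154 + 52.52 = 206.52→207) → #85FCCF
79%: (1 + 200.66 = 201.66→202, 249 + 4.74 = 253.74→254, 154 + 79.79 = 233.79→234) → #CAFEEA
93%: (1 + 236.22 = 237.22→237, 249 + 5.58 = 254.58→255, 154 + 93.93 = 247.93→248) → #EDFFF8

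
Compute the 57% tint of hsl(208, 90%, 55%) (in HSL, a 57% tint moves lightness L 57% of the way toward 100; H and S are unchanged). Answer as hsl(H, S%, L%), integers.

hsl(208, 90%, 81%)

L moves 57% from 55 toward 100: 55 + 25.65 = 80.65 → 81.
H and S are unchanged.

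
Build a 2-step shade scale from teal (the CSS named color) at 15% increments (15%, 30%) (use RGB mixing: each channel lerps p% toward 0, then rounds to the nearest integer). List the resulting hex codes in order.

CSS teal is rgb(0, 128, 128).
15%: (0→0, 128 − 19.2 = 108.8→109, 128 − 19.2 = 108.8→109) → #006D6D
30%: (0→0, 128 − 38.4 = 89.6→90, 128 − 38.4 = 89.6→90) → #005A5A

#006D6D, #005A5A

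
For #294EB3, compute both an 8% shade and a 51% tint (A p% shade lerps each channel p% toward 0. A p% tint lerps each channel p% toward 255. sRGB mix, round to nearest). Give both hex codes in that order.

#294EB3 is rgb(41, 78, 179).
8% shade:
  R: 41 + 0.08×(0−41) = 41 − 3.28 = 37.72 → 38
  G: 78 + 0.08×(0−78) = 78 − 6.24 = 71.76 → 72
  B: 179 − 14.32 = 164.68 → 165
  → #2648A5
51% tint:
  R: 41 + 0.51×(255−41) = 41 + 109.14 = 150.14 → 150
  G: 78 + 90.27 = 168.27 → 168
  B: 179 + 0.51×(255−179) = 179 + 38.76 = 217.76 → 218
  → #96A8DA

#2648A5, #96A8DA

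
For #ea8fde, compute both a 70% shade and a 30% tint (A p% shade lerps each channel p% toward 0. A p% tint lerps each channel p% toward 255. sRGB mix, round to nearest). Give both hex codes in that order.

#462b43, #f0b1e8

#ea8fde is rgb(234, 143, 222).
70% shade:
  R: 234 + 0.7×(0−234) = 234 − 163.8 = 70.2 → 70
  G: 143 − 100.1 = 42.9 → 43
  B: 222 − 155.4 = 66.6 → 67
  → #462b43
30% tint:
  R: 234 + 0.3×(255−234) = 234 + 6.3 = 240.3 → 240
  G: 143 + 33.6 = 176.6 → 177
  B: 222 + 0.3×(255−222) = 222 + 9.9 = 231.9 → 232
  → #f0b1e8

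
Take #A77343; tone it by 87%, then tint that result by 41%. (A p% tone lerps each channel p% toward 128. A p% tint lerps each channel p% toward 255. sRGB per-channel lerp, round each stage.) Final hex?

#A77343 is rgb(167, 115, 67).
Per channel, c → c + 0.87(128 − c):
  R: 167 − 33.93 = 133.07 → 133
  G: 115 + 0.87×(128−115) = 115 + 11.31 = 126.31 → 126
  B: 67 + 0.87×(128−67) = 67 + 53.07 = 120.07 → 120
After the tone: rgb(133, 126, 120) = #857E78.
A 41% tint moves each channel 41% toward 255:
  R: 133 + 50.02 = 183.02 → 183
  G: 126 + 0.41×(255−126) = 126 + 52.89 = 178.89 → 179
  B: 120 + 0.41×(255−120) = 120 + 55.35 = 175.35 → 175
rgb(183, 179, 175) = #B7B3AF.

#B7B3AF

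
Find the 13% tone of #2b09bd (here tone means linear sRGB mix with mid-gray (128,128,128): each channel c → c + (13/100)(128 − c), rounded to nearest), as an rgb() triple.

#2b09bd is rgb(43, 9, 189).
A 13% tone moves each channel 13% toward 128:
  R: 43 + 0.13×(128−43) = 43 + 11.05 = 54.05 → 54
  G: 9 + 0.13×(128−9) = 9 + 15.47 = 24.47 → 24
  B: 189 − 7.93 = 181.07 → 181

rgb(54, 24, 181)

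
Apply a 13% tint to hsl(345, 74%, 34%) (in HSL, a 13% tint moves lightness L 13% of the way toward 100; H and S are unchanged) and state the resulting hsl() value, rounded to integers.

hsl(345, 74%, 43%)

L moves 13% from 34 toward 100: 34 + 8.58 = 42.58 → 43.
H and S are unchanged.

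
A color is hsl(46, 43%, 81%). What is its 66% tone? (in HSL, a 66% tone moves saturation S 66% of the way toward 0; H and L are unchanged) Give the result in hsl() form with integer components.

hsl(46, 15%, 81%)

S moves 66% from 43 toward 0: 43 − 28.38 = 14.62 → 15.
H and L are unchanged.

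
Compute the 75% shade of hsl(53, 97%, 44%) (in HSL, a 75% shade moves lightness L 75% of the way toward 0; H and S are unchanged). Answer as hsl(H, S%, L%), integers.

hsl(53, 97%, 11%)

L moves 75% from 44 toward 0: 44 − 33 = 11 → 11.
H and S are unchanged.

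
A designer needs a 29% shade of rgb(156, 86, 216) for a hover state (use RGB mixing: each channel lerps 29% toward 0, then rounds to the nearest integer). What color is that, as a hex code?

#6F3D99

A 29% shade moves each channel 29% toward 0:
  R: 156 − 45.24 = 110.76 → 111
  G: 86 − 24.94 = 61.06 → 61
  B: 216 + 0.29×(0−216) = 216 − 62.64 = 153.36 → 153
rgb(111, 61, 153) = #6F3D99.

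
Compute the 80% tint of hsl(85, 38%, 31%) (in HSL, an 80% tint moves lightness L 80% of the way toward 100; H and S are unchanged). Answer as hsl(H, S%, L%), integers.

hsl(85, 38%, 86%)

L moves 80% from 31 toward 100: 31 + 55.2 = 86.2 → 86.
H and S are unchanged.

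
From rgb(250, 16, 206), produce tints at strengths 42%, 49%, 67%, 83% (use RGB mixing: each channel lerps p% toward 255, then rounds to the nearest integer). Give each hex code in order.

#fc74e3, #fc85e6, #fdb0ef, #fed6f7

42%: (250 + 2.1 = 252.1→252, 16 + 100.38 = 116.38→116, 206 + 20.58 = 226.58→227) → #fc74e3
49%: (250 + 2.45 = 252.45→252, 16 + 117.11 = 133.11→133, 206 + 24.01 = 230.01→230) → #fc85e6
67%: (250 + 3.35 = 253.35→253, 16 + 160.13 = 176.13→176, 206 + 32.83 = 238.83→239) → #fdb0ef
83%: (250 + 4.15 = 254.15→254, 16 + 198.37 = 214.37→214, 206 + 40.67 = 246.67→247) → #fed6f7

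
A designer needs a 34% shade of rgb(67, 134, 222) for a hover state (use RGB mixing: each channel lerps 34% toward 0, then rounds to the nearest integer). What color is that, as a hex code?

#2c5893

Lerp each channel 34% toward 0:
  R: 67 − 22.78 = 44.22 → 44
  G: 134 − 45.56 = 88.44 → 88
  B: 222 + 0.34×(0−222) = 222 − 75.48 = 146.52 → 147
rgb(44, 88, 147) = #2c5893.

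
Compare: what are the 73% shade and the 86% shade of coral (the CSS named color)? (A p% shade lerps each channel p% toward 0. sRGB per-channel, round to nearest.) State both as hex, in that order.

CSS coral is rgb(255, 127, 80).
73% shade:
  R: 255 − 186.15 = 68.85 → 69
  G: 127 + 0.73×(0−127) = 127 − 92.71 = 34.29 → 34
  B: 80 − 58.4 = 21.6 → 22
  → #452216
86% shade:
  R: 255 + 0.86×(0−255) = 255 − 219.3 = 35.7 → 36
  G: 127 + 0.86×(0−127) = 127 − 109.22 = 17.78 → 18
  B: 80 + 0.86×(0−80) = 80 − 68.8 = 11.2 → 11
  → #24120b

#452216, #24120b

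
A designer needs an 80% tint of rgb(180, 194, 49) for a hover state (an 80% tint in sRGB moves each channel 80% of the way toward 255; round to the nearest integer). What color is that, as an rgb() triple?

rgb(240, 243, 214)

Lerp each channel 80% toward 255:
  R: 180 + 0.8×(255−180) = 180 + 60 = 240 → 240
  G: 194 + 0.8×(255−194) = 194 + 48.8 = 242.8 → 243
  B: 49 + 164.8 = 213.8 → 214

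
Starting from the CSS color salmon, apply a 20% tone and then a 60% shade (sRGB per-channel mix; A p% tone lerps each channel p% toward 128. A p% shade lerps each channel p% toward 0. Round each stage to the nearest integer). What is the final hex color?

#5a332f

CSS salmon is rgb(250, 128, 114).
Lerp each channel 20% toward 128:
  R: 250 − 24.4 = 225.6 → 226
  G: 128 + 0 = 128 → 128
  B: 114 + 0.2×(128−114) = 114 + 2.8 = 116.8 → 117
After the tone: rgb(226, 128, 117) = #e28075.
Lerp each channel 60% toward 0:
  R: 226 − 135.6 = 90.4 → 90
  G: 128 + 0.6×(0−128) = 128 − 76.8 = 51.2 → 51
  B: 117 − 70.2 = 46.8 → 47
rgb(90, 51, 47) = #5a332f.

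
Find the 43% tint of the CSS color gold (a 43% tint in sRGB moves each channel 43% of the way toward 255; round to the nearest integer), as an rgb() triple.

CSS gold is rgb(255, 215, 0).
Lerp each channel 43% toward 255:
  R: 255 + 0 = 255 → 255
  G: 215 + 0.43×(255−215) = 215 + 17.2 = 232.2 → 232
  B: 0 + 0.43×(255−0) = 0 + 109.65 = 109.65 → 110

rgb(255, 232, 110)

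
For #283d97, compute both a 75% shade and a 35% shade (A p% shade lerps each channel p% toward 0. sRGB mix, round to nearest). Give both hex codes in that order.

#0a0f26, #1a2862

#283d97 is rgb(40, 61, 151).
75% shade:
  R: 40 − 30 = 10 → 10
  G: 61 − 45.75 = 15.25 → 15
  B: 151 + 0.75×(0−151) = 151 − 113.25 = 37.75 → 38
  → #0a0f26
35% shade:
  R: 40 + 0.35×(0−40) = 40 − 14 = 26 → 26
  G: 61 − 21.35 = 39.65 → 40
  B: 151 + 0.35×(0−151) = 151 − 52.85 = 98.15 → 98
  → #1a2862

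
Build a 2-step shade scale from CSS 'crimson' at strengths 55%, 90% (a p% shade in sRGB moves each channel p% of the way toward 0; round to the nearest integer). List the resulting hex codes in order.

CSS crimson is rgb(220, 20, 60).
55%: (220 − 121 = 99→99, 20 − 11 = 9→9, 60 − 33 = 27→27) → #63091B
90%: (220 − 198 = 22→22, 20 − 18 = 2→2, 60 − 54 = 6→6) → #160206

#63091B, #160206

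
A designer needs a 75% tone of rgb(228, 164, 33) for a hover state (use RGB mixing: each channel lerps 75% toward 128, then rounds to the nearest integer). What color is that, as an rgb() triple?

rgb(153, 137, 104)

Per channel, c → c + 0.75(128 − c):
  R: 228 + 0.75×(128−228) = 228 − 75 = 153 → 153
  G: 164 − 27 = 137 → 137
  B: 33 + 71.25 = 104.25 → 104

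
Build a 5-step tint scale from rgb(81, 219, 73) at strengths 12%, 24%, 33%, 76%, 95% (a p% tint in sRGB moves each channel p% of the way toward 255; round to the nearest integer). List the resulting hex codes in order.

#66DF5F, #7BE475, #8AE785, #D5F6D3, #F6FDF6

12%: (81 + 20.88 = 101.88→102, 219 + 4.32 = 223.32→223, 73 + 21.84 = 94.84→95) → #66DF5F
24%: (81 + 41.76 = 122.76→123, 219 + 8.64 = 227.64→228, 73 + 43.68 = 116.68→117) → #7BE475
33%: (81 + 57.42 = 138.42→138, 219 + 11.88 = 230.88→231, 73 + 60.06 = 133.06→133) → #8AE785
76%: (81 + 132.24 = 213.24→213, 219 + 27.36 = 246.36→246, 73 + 138.32 = 211.32→211) → #D5F6D3
95%: (81 + 165.3 = 246.3→246, 219 + 34.2 = 253.2→253, 73 + 172.9 = 245.9→246) → #F6FDF6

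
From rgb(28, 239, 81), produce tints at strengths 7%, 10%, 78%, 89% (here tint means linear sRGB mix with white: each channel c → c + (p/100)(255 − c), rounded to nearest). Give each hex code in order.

#2CF05D, #33F162, #CDFBD9, #E6FDEC

7%: (28 + 15.89 = 43.89→44, 239 + 1.12 = 240.12→240, 81 + 12.18 = 93.18→93) → #2CF05D
10%: (28 + 22.7 = 50.7→51, 239 + 1.6 = 240.6→241, 81 + 17.4 = 98.4→98) → #33F162
78%: (28 + 177.06 = 205.06→205, 239 + 12.48 = 251.48→251, 81 + 135.72 = 216.72→217) → #CDFBD9
89%: (28 + 202.03 = 230.03→230, 239 + 14.24 = 253.24→253, 81 + 154.86 = 235.86→236) → #E6FDEC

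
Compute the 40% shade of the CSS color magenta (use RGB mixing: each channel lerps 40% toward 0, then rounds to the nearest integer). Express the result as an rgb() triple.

rgb(153, 0, 153)

CSS magenta is rgb(255, 0, 255).
Per channel, c → c + 0.4(0 − c):
  R: 255 − 102 = 153 → 153
  G: 0 + 0.4×(0−0) = 0 + 0 = 0 → 0
  B: 255 + 0.4×(0−255) = 255 − 102 = 153 → 153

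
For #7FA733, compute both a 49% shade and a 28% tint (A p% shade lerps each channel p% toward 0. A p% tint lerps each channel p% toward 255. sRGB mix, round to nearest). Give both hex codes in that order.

#41551A, #A3C06C

#7FA733 is rgb(127, 167, 51).
49% shade:
  R: 127 − 62.23 = 64.77 → 65
  G: 167 − 81.83 = 85.17 → 85
  B: 51 + 0.49×(0−51) = 51 − 24.99 = 26.01 → 26
  → #41551A
28% tint:
  R: 127 + 35.84 = 162.84 → 163
  G: 167 + 0.28×(255−167) = 167 + 24.64 = 191.64 → 192
  B: 51 + 0.28×(255−51) = 51 + 57.12 = 108.12 → 108
  → #A3C06C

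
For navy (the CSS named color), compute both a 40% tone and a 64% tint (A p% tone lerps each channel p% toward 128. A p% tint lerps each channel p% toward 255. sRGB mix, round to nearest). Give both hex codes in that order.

#333380, #a3a3d1

CSS navy is rgb(0, 0, 128).
40% tone:
  R: 0 + 0.4×(128−0) = 0 + 51.2 = 51.2 → 51
  G: 0 + 51.2 = 51.2 → 51
  B: 128 + 0.4×(128−128) = 128 + 0 = 128 → 128
  → #333380
64% tint:
  R: 0 + 0.64×(255−0) = 0 + 163.2 = 163.2 → 163
  G: 0 + 163.2 = 163.2 → 163
  B: 128 + 0.64×(255−128) = 128 + 81.28 = 209.28 → 209
  → #a3a3d1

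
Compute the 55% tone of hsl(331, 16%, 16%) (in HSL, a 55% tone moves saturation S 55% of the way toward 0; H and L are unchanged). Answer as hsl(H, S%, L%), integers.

hsl(331, 7%, 16%)

S moves 55% from 16 toward 0: 16 − 8.8 = 7.2 → 7.
H and L are unchanged.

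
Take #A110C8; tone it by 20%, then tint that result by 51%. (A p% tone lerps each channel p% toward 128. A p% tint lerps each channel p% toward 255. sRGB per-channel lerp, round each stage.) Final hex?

#A110C8 is rgb(161, 16, 200).
Per channel, c → c + 0.2(128 − c):
  R: 161 + 0.2×(128−161) = 161 − 6.6 = 154.4 → 154
  G: 16 + 0.2×(128−16) = 16 + 22.4 = 38.4 → 38
  B: 200 + 0.2×(128−200) = 200 − 14.4 = 185.6 → 186
After the tone: rgb(154, 38, 186) = #9A26BA.
Lerp each channel 51% toward 255:
  R: 154 + 0.51×(255−154) = 154 + 51.51 = 205.51 → 206
  G: 38 + 0.51×(255−38) = 38 + 110.67 = 148.67 → 149
  B: 186 + 0.51×(255−186) = 186 + 35.19 = 221.19 → 221
rgb(206, 149, 221) = #CE95DD.

#CE95DD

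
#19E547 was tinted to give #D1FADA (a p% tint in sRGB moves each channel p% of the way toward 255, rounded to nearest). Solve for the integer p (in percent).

#19E547 is rgb(25, 229, 71); #D1FADA is rgb(209, 250, 218).
On the R channel (widest range): 209 ≈ 25 + (p/100)(255 − 25), so p ≈ 100×(209 − 25)/(255 − 25) = 18400/230 = 80.00.
p = 80 reproduces all three channels after rounding.

80%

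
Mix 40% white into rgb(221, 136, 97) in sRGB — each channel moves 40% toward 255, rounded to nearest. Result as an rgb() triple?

A 40% tint moves each channel 40% toward 255:
  R: 221 + 0.4×(255−221) = 221 + 13.6 = 234.6 → 235
  G: 136 + 47.6 = 183.6 → 184
  B: 97 + 63.2 = 160.2 → 160

rgb(235, 184, 160)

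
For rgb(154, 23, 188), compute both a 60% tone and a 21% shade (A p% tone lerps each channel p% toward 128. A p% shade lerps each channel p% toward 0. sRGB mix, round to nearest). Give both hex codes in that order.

60% tone:
  R: 154 − 15.6 = 138.4 → 138
  G: 23 + 0.6×(128−23) = 23 + 63 = 86 → 86
  B: 188 − 36 = 152 → 152
  → #8a5698
21% shade:
  R: 154 + 0.21×(0−154) = 154 − 32.34 = 121.66 → 122
  G: 23 + 0.21×(0−23) = 23 − 4.83 = 18.17 → 18
  B: 188 − 39.48 = 148.52 → 149
  → #7a1295

#8a5698, #7a1295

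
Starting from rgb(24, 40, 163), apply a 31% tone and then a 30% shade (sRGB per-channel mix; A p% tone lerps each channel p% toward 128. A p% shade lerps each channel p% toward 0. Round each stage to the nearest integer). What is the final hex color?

#272f6a

A 31% tone moves each channel 31% toward 128:
  R: 24 + 32.24 = 56.24 → 56
  G: 40 + 27.28 = 67.28 → 67
  B: 163 + 0.31×(128−163) = 163 − 10.85 = 152.15 → 152
After the tone: rgb(56, 67, 152) = #384398.
A 30% shade moves each channel 30% toward 0:
  R: 56 + 0.3×(0−56) = 56 − 16.8 = 39.2 → 39
  G: 67 + 0.3×(0−67) = 67 − 20.1 = 46.9 → 47
  B: 152 + 0.3×(0−152) = 152 − 45.6 = 106.4 → 106
rgb(39, 47, 106) = #272f6a.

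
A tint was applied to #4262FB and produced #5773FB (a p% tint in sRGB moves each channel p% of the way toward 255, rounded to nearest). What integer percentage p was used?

11%

#4262FB is rgb(66, 98, 251); #5773FB is rgb(87, 115, 251).
On the R channel (widest range): 87 ≈ 66 + (p/100)(255 − 66), so p ≈ 100×(87 − 66)/(255 − 66) = 2100/189 = 11.11.
p = 11 reproduces all three channels after rounding.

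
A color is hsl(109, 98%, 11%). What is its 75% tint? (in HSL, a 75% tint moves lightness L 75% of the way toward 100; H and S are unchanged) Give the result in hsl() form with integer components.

hsl(109, 98%, 78%)

L moves 75% from 11 toward 100: 11 + 66.75 = 77.75 → 78.
H and S are unchanged.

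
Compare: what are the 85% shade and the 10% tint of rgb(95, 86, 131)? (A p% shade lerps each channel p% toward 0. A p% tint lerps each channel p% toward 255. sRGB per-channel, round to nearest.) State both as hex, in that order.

85% shade:
  R: 95 + 0.85×(0−95) = 95 − 80.75 = 14.25 → 14
  G: 86 + 0.85×(0−86) = 86 − 73.1 = 12.9 → 13
  B: 131 + 0.85×(0−131) = 131 − 111.35 = 19.65 → 20
  → #0e0d14
10% tint:
  R: 95 + 0.1×(255−95) = 95 + 16 = 111 → 111
  G: 86 + 0.1×(255−86) = 86 + 16.9 = 102.9 → 103
  B: 131 + 0.1×(255−131) = 131 + 12.4 = 143.4 → 143
  → #6f678f

#0e0d14, #6f678f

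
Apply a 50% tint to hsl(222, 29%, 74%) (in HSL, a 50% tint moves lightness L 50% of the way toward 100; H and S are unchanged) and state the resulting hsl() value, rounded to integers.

L moves 50% from 74 toward 100: 74 + 13 = 87 → 87.
H and S are unchanged.

hsl(222, 29%, 87%)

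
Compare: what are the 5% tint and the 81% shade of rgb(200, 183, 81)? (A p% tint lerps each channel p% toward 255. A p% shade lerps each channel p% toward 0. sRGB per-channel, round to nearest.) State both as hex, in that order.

5% tint:
  R: 200 + 0.05×(255−200) = 200 + 2.75 = 202.75 → 203
  G: 183 + 0.05×(255−183) = 183 + 3.6 = 186.6 → 187
  B: 81 + 8.7 = 89.7 → 90
  → #cbbb5a
81% shade:
  R: 200 + 0.81×(0−200) = 200 − 162 = 38 → 38
  G: 183 − 148.23 = 34.77 → 35
  B: 81 + 0.81×(0−81) = 81 − 65.61 = 15.39 → 15
  → #26230f

#cbbb5a, #26230f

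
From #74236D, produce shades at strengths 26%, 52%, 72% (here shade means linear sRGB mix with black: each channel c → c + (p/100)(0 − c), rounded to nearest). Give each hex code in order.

#74236D is rgb(116, 35, 109).
26%: (116 − 30.16 = 85.84→86, 35 − 9.1 = 25.9→26, 109 − 28.34 = 80.66→81) → #561A51
52%: (116 − 60.32 = 55.68→56, 35 − 18.2 = 16.8→17, 109 − 56.68 = 52.32→52) → #381134
72%: (116 − 83.52 = 32.48→32, 35 − 25.2 = 9.8→10, 109 − 78.48 = 30.52→31) → #200A1F

#561A51, #381134, #200A1F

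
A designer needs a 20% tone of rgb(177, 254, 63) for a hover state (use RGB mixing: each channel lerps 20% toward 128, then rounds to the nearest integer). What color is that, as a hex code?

#a7e54c

Per channel, c → c + 0.2(128 − c):
  R: 177 + 0.2×(128−177) = 177 − 9.8 = 167.2 → 167
  G: 254 − 25.2 = 228.8 → 229
  B: 63 + 13 = 76 → 76
rgb(167, 229, 76) = #a7e54c.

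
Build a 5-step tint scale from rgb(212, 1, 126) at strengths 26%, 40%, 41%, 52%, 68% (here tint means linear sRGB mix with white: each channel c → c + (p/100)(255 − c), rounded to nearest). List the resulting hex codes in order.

26%: (212 + 11.18 = 223.18→223, 1 + 66.04 = 67.04→67, 126 + 33.54 = 159.54→160) → #df43a0
40%: (212 + 17.2 = 229.2→229, 1 + 101.6 = 102.6→103, 126 + 51.6 = 177.6→178) → #e567b2
41%: (212 + 17.63 = 229.63→230, 1 + 104.14 = 105.14→105, 126 + 52.89 = 178.89→179) → #e669b3
52%: (212 + 22.36 = 234.36→234, 1 + 132.08 = 133.08→133, 126 + 67.08 = 193.08→193) → #ea85c1
68%: (212 + 29.24 = 241.24→241, 1 + 172.72 = 173.72→174, 126 + 87.72 = 213.72→214) → #f1aed6

#df43a0, #e567b2, #e669b3, #ea85c1, #f1aed6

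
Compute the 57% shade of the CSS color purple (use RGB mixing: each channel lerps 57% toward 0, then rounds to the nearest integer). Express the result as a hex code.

#370037

CSS purple is rgb(128, 0, 128).
Lerp each channel 57% toward 0:
  R: 128 − 72.96 = 55.04 → 55
  G: 0 + 0.57×(0−0) = 0 + 0 = 0 → 0
  B: 128 + 0.57×(0−128) = 128 − 72.96 = 55.04 → 55
rgb(55, 0, 55) = #370037.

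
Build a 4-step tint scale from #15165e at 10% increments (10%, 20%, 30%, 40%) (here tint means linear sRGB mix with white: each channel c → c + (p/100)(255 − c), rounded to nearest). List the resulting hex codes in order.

#15165e is rgb(21, 22, 94).
10%: (21 + 23.4 = 44.4→44, 22 + 23.3 = 45.3→45, 94 + 16.1 = 110.1→110) → #2c2d6e
20%: (21 + 46.8 = 67.8→68, 22 + 46.6 = 68.6→69, 94 + 32.2 = 126.2→126) → #44457e
30%: (21 + 70.2 = 91.2→91, 22 + 69.9 = 91.9→92, 94 + 48.3 = 142.3→142) → #5b5c8e
40%: (21 + 93.6 = 114.6→115, 22 + 93.2 = 115.2→115, 94 + 64.4 = 158.4→158) → #73739e

#2c2d6e, #44457e, #5b5c8e, #73739e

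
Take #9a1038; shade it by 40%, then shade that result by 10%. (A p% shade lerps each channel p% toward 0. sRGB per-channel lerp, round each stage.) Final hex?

#9a1038 is rgb(154, 16, 56).
A 40% shade moves each channel 40% toward 0:
  R: 154 − 61.6 = 92.4 → 92
  G: 16 + 0.4×(0−16) = 16 − 6.4 = 9.6 → 10
  B: 56 − 22.4 = 33.6 → 34
After the shade: rgb(92, 10, 34) = #5c0a22.
A 10% shade moves each channel 10% toward 0:
  R: 92 + 0.1×(0−92) = 92 − 9.2 = 82.8 → 83
  G: 10 + 0.1×(0−10) = 10 − 1 = 9 → 9
  B: 34 + 0.1×(0−34) = 34 − 3.4 = 30.6 → 31
rgb(83, 9, 31) = #53091f.

#53091f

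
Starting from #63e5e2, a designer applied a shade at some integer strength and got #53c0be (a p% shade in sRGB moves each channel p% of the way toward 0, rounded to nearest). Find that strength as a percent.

16%

#63e5e2 is rgb(99, 229, 226); #53c0be is rgb(83, 192, 190).
On the G channel (widest range): 192 ≈ 229 + (p/100)(0 − 229), so p ≈ 100×(192 − 229)/(0 − 229) = -3700/-229 = 16.16.
p = 16 reproduces all three channels after rounding.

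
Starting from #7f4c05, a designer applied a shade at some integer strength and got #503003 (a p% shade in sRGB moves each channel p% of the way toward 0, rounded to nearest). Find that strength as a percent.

37%

#7f4c05 is rgb(127, 76, 5); #503003 is rgb(80, 48, 3).
On the R channel (widest range): 80 ≈ 127 + (p/100)(0 − 127), so p ≈ 100×(80 − 127)/(0 − 127) = -4700/-127 = 37.01.
p = 37 reproduces all three channels after rounding.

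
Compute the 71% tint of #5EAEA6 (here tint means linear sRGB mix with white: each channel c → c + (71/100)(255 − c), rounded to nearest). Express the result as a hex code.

#5EAEA6 is rgb(94, 174, 166).
Lerp each channel 71% toward 255:
  R: 94 + 0.71×(255−94) = 94 + 114.31 = 208.31 → 208
  G: 174 + 57.51 = 231.51 → 232
  B: 166 + 0.71×(255−166) = 166 + 63.19 = 229.19 → 229
rgb(208, 232, 229) = #D0E8E5.

#D0E8E5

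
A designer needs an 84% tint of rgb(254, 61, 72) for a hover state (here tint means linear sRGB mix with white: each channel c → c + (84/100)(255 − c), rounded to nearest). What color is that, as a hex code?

#FFE0E2

Per channel, c → c + 0.84(255 − c):
  R: 254 + 0.84×(255−254) = 254 + 0.84 = 254.84 → 255
  G: 61 + 0.84×(255−61) = 61 + 162.96 = 223.96 → 224
  B: 72 + 0.84×(255−72) = 72 + 153.72 = 225.72 → 226
rgb(255, 224, 226) = #FFE0E2.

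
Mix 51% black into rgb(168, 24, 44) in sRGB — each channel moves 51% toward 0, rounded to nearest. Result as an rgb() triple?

rgb(82, 12, 22)

Lerp each channel 51% toward 0:
  R: 168 + 0.51×(0−168) = 168 − 85.68 = 82.32 → 82
  G: 24 − 12.24 = 11.76 → 12
  B: 44 + 0.51×(0−44) = 44 − 22.44 = 21.56 → 22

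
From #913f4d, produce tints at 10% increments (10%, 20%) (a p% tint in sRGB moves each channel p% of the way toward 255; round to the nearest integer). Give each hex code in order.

#913f4d is rgb(145, 63, 77).
10%: (145 + 11 = 156→156, 63 + 19.2 = 82.2→82, 77 + 17.8 = 94.8→95) → #9c525f
20%: (145 + 22 = 167→167, 63 + 38.4 = 101.4→101, 77 + 35.6 = 112.6→113) → #a76571

#9c525f, #a76571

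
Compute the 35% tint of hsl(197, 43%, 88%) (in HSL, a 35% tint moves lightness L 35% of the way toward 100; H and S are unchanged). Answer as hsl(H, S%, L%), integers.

L moves 35% from 88 toward 100: 88 + 4.2 = 92.2 → 92.
H and S are unchanged.

hsl(197, 43%, 92%)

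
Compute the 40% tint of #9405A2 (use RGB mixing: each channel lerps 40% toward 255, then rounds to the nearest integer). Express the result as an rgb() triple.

#9405A2 is rgb(148, 5, 162).
Lerp each channel 40% toward 255:
  R: 148 + 0.4×(255−148) = 148 + 42.8 = 190.8 → 191
  G: 5 + 100 = 105 → 105
  B: 162 + 37.2 = 199.2 → 199

rgb(191, 105, 199)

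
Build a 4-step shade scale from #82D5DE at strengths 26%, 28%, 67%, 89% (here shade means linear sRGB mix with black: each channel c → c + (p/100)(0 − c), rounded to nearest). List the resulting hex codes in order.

#82D5DE is rgb(130, 213, 222).
26%: (130 − 33.8 = 96.2→96, 213 − 55.38 = 157.62→158, 222 − 57.72 = 164.28→164) → #609EA4
28%: (130 − 36.4 = 93.6→94, 213 − 59.64 = 153.36→153, 222 − 62.16 = 159.84→160) → #5E99A0
67%: (130 − 87.1 = 42.9→43, 213 − 142.71 = 70.29→70, 222 − 148.74 = 73.26→73) → #2B4649
89%: (130 − 115.7 = 14.3→14, 213 − 189.57 = 23.43→23, 222 − 197.58 = 24.42→24) → #0E1718

#609EA4, #5E99A0, #2B4649, #0E1718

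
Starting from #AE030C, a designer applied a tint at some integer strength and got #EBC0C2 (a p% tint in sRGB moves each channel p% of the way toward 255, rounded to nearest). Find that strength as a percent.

75%

#AE030C is rgb(174, 3, 12); #EBC0C2 is rgb(235, 192, 194).
On the G channel (widest range): 192 ≈ 3 + (p/100)(255 − 3), so p ≈ 100×(192 − 3)/(255 − 3) = 18900/252 = 75.00.
p = 75 reproduces all three channels after rounding.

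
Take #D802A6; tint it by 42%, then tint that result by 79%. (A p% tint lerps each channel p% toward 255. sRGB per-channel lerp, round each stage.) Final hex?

#D802A6 is rgb(216, 2, 166).
Lerp each channel 42% toward 255:
  R: 216 + 0.42×(255−216) = 216 + 16.38 = 232.38 → 232
  G: 2 + 0.42×(255−2) = 2 + 106.26 = 108.26 → 108
  B: 166 + 0.42×(255−166) = 166 + 37.38 = 203.38 → 203
After the tint: rgb(232, 108, 203) = #E86CCB.
A 79% tint moves each channel 79% toward 255:
  R: 232 + 0.79×(255−232) = 232 + 18.17 = 250.17 → 250
  G: 108 + 0.79×(255−108) = 108 + 116.13 = 224.13 → 224
  B: 203 + 41.08 = 244.08 → 244
rgb(250, 224, 244) = #FAE0F4.

#FAE0F4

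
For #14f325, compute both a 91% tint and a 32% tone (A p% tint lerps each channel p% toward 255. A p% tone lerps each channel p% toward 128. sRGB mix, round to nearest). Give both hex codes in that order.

#eafeeb, #37ce42

#14f325 is rgb(20, 243, 37).
91% tint:
  R: 20 + 0.91×(255−20) = 20 + 213.85 = 233.85 → 234
  G: 243 + 0.91×(255−243) = 243 + 10.92 = 253.92 → 254
  B: 37 + 0.91×(255−37) = 37 + 198.38 = 235.38 → 235
  → #eafeeb
32% tone:
  R: 20 + 0.32×(128−20) = 20 + 34.56 = 54.56 → 55
  G: 243 − 36.8 = 206.2 → 206
  B: 37 + 0.32×(128−37) = 37 + 29.12 = 66.12 → 66
  → #37ce42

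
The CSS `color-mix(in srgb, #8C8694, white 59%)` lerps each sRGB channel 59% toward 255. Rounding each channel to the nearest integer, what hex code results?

#D0CDD3

#8C8694 is rgb(140, 134, 148).
Lerp each channel 59% toward 255:
  R: 140 + 0.59×(255−140) = 140 + 67.85 = 207.85 → 208
  G: 134 + 0.59×(255−134) = 134 + 71.39 = 205.39 → 205
  B: 148 + 0.59×(255−148) = 148 + 63.13 = 211.13 → 211
rgb(208, 205, 211) = #D0CDD3.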